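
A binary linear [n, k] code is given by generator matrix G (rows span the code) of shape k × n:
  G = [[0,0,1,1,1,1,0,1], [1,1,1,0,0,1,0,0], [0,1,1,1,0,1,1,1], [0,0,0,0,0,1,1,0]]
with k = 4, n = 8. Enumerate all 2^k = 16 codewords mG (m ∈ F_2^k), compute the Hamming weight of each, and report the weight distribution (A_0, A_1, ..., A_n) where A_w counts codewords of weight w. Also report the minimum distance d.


Weight distribution: A_0 = 1, A_2 = 1, A_3 = 3, A_4 = 5, A_5 = 4, A_6 = 1, A_7 = 1. Minimum distance d = 2.

Enumerate all 2^4 = 16 messages m ∈ F_2^4.
For each, compute codeword c = mG in F_2^8, then tally its weight.
  m = 0000 → c = 00000000, weight = 0.
  m = 1000 → c = 00111101, weight = 5.
  m = 0100 → c = 11100100, weight = 4.
  m = 1100 → c = 11011001, weight = 5.
  m = 0010 → c = 01110111, weight = 6.
  m = 1010 → c = 01001010, weight = 3.
  m = 0110 → c = 10010011, weight = 4.
  m = 1110 → c = 10101110, weight = 5.
  m = 0001 → c = 00000110, weight = 2.
  m = 1001 → c = 00111011, weight = 5.
  m = 0101 → c = 11100010, weight = 4.
  m = 1101 → c = 11011111, weight = 7.
  m = 0011 → c = 01110001, weight = 4.
  m = 1011 → c = 01001100, weight = 3.
  m = 0111 → c = 10010101, weight = 4.
  m = 1111 → c = 10101000, weight = 3.
Tally weights:
  weight 0: 1 codewords.
  weight 2: 1 codewords.
  weight 3: 3 codewords.
  weight 4: 5 codewords.
  weight 5: 4 codewords.
  weight 6: 1 codewords.
  weight 7: 1 codewords.
Minimum distance d = smallest w > 0 with A_w > 0 = 2.
Sanity: Σ A_w = 16 = 2^4 = 16 ✓.


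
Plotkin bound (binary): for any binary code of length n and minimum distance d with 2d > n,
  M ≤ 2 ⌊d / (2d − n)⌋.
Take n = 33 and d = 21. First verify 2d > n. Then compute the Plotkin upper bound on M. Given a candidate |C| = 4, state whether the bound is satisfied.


Plotkin bound M ≤ 4; given |C| = 4 ≤ bound (satisfied).

Check applicability: 2d = 42, n = 33.
2d − n = 9 > 0, so Plotkin applies.
Compute d/(2d−n) = 21/9 ≈ 2.3333.
⌊d/(2d−n)⌋ = 2.
Plotkin bound: M ≤ 2·2 = 4.
Given |C| = 4, check: satisfied.
This |C| is at the Plotkin bound.


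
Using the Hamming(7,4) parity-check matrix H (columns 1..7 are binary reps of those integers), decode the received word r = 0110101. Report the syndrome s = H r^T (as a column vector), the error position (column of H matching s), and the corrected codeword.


s = (0, 1, 1)^T, error position = 3, corrected codeword c = 0100101

Compute s = H r^T mod 2 one row at a time:
  s_1 = 0 + 1 + 0 + 1 = 2 ≡ 0 (mod 2).
  s_2 = 1 + 1 + 0 + 1 = 3 ≡ 1 (mod 2).
  s_3 = 0 + 1 + 1 + 1 = 3 ≡ 1 (mod 2).
s = (0, 1, 1)^T — this equals column 3 of H (binary 011), so error is at position 3.
Correct: flip bit 3 of r = 0110101 to get c = 0100101.


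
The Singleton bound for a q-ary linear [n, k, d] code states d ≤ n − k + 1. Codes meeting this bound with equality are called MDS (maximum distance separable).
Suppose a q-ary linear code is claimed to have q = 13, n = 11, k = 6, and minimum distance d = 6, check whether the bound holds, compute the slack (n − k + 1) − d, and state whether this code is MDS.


Singleton RHS = n − k + 1 = 6, slack = 0, bound satisfied, MDS.

Singleton bound: d ≤ n − k + 1.
Here n = 11, k = 6, so n − k + 1 = 6.
Given d = 6, check d ≤ 6: YES.
Slack = (n − k + 1) − d = 0.
The code is MDS (slack = 0).
Description: the claimed parameters are [11, 6, 6]_13; such a code would be MDS (meets Singleton bound).


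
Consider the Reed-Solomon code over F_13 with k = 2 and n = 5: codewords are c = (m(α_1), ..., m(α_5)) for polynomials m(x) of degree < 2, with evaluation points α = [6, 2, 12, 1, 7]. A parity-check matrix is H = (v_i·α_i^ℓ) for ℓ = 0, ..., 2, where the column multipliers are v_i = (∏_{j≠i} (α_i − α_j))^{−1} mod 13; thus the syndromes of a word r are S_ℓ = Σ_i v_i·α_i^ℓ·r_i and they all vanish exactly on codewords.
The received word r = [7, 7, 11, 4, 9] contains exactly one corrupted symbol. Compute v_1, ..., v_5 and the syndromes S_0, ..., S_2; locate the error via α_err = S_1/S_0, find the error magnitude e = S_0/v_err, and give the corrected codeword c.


S = (9, 2, 12), error at position 1, error magnitude e = 1, c = [6, 7, 11, 4, 9].

Step 1: column multipliers v_i = (∏_{j≠i}(α_i − α_j))^{−1} mod 13.
  i = 1 (α = 6): (6−2)(6−12)(6−1)(6−7) = 4·(−6)·5·(−1) = 120 ≡ 3, so v_1 = 3^{−1} = 9 (mod 13).
  i = 2 (α = 2): (2−6)(2−12)(2−1)(2−7) = (−4)·(−10)·1·(−5) = −200 ≡ 8, so v_2 = 8^{−1} = 5 (mod 13).
  i = 3 (α = 12): (12−6)(12−2)(12−1)(12−7) = 6·10·11·5 = 3300 ≡ 11, so v_3 = 11^{−1} = 6 (mod 13).
  i = 4 (α = 1): (1−6)(1−2)(1−12)(1−7) = (−5)·(−1)·(−11)·(−6) = 330 ≡ 5, so v_4 = 5^{−1} = 8 (mod 13).
  i = 5 (α = 7): (7−6)(7−2)(7−12)(7−1) = 1·5·(−5)·6 = −150 ≡ 6, so v_5 = 6^{−1} = 11 (mod 13).
  v = [9, 5, 6, 8, 11].
Step 2: syndromes of r = [7, 7, 11, 4, 9] (all sums mod 13).
  S_0 = Σ v_i r_i = 9·7 + 5·7 + 6·11 + 8·4 + 11·9 = 295 ≡ 9.
  S_1 = Σ v_i α_i r_i = 9·6·7 + 5·2·7 + 6·12·11 + 8·1·4 + 11·7·9 = 1965 ≡ 2.
  α_i^2 mod 13 = [10, 4, 1, 1, 10].
  S_2 = Σ v_i α_i^2 r_i = 9·10·7 + 5·4·7 + 6·1·11 + 8·1·4 + 11·10·9 = 1858 ≡ 12.
  S = (9, 2, 12) ≠ 0, so r is not a codeword (an error is present).
Step 3: locate the error. For a single error e at position i, S_ℓ = v_i·e·α_i^ℓ, so α_err = S_1/S_0.
  S_0^{−1} = 9^{−1} = 3 (mod 13), so α_err = 2·3 = 6 ≡ 6 = α_1. Error position i = 1.
  Consistency check: S_2/S_1 = 12·7 = 84 ≡ 6 = α_err ✓ (single-error assumption holds).
Step 4: error magnitude e = S_0/v_1 = S_0·∏_{j≠1}(α_1 − α_j) = 9·3 = 27 ≡ 1 (mod 13).
Step 5: correct position 1: c_1 = r_1 − e = 7 − 1 ≡ 6 (mod 13). Hence c = [6, 7, 11, 4, 9].
  Check: interpolating c through the α_i gives m(x) = 1 + 3·x (degree < 2) with m(α_i) = c_i for every i, so c is indeed a codeword.


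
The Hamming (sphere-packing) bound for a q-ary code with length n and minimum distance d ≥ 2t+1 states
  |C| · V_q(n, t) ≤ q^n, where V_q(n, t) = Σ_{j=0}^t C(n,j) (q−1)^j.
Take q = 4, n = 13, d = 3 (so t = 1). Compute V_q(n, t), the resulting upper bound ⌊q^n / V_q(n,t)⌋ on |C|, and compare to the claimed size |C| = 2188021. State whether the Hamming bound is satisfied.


V_q(n, t) = 40, q^n = 67108864, Hamming bound = 1677721, |C| = 2188021 > bound (violated).

Step 1: Compute V_q(n, t) = Σ_{j=0}^1 C(n, j) (q−1)^j.
  j = 0: C(13,0)·(3)^0 = 1·1 = 1.
  j = 1: C(13,1)·(3)^1 = 13·3 = 39.
  V_q(n, t) = 1 + 39 = 40.
Step 2: q^n = 4^13 = 67108864.
Step 3: Hamming bound ⌊q^n / V_q(n,t)⌋ = ⌊67108864/40⌋ = 1677721.
Step 4: Compare |C| = 2188021 to 1677721: violated.
The claimed |C| lies above the Hamming bound, so no 4-ary code of length 13 with d ≥ 3 can have 2188021 codewords.


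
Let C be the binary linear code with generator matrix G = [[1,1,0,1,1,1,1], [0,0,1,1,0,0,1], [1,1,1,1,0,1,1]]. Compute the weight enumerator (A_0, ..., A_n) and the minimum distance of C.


Weight distribution: A_0 = 1, A_2 = 1, A_3 = 3, A_5 = 1, A_6 = 2. Minimum distance d = 2.

Enumerate all 2^3 = 8 messages m ∈ F_2^3.
For each, compute codeword c = mG in F_2^7, then tally its weight.
  m = 000 → c = 0000000, weight = 0.
  m = 100 → c = 1101111, weight = 6.
  m = 010 → c = 0011001, weight = 3.
  m = 110 → c = 1110110, weight = 5.
  m = 001 → c = 1111011, weight = 6.
  m = 101 → c = 0010100, weight = 2.
  m = 011 → c = 1100010, weight = 3.
  m = 111 → c = 0001101, weight = 3.
Tally weights:
  weight 0: 1 codewords.
  weight 2: 1 codewords.
  weight 3: 3 codewords.
  weight 5: 1 codewords.
  weight 6: 2 codewords.
Minimum distance d = smallest w > 0 with A_w > 0 = 2.
Sanity: Σ A_w = 8 = 2^3 = 8 ✓.


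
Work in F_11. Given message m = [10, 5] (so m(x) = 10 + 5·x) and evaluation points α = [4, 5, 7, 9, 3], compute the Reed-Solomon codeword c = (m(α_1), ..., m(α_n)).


c = [8, 2, 1, 0, 3]

Message polynomial: m(x) = 10 + 5·x (mod 11).
For each evaluation point α_i, compute m(α_i) mod 11:
  α_1 = 4: Horner steps 5 → 8, so m(4) = 8.
  α_2 = 5: Horner steps 5 → 2, so m(5) = 2.
  α_3 = 7: Horner steps 5 → 1, so m(7) = 1.
  α_4 = 9: Horner steps 5 → 0, so m(9) = 0.
  α_5 = 3: Horner steps 5 → 3, so m(3) = 3.
Codeword c = [8, 2, 1, 0, 3] ∈ F_11^5.


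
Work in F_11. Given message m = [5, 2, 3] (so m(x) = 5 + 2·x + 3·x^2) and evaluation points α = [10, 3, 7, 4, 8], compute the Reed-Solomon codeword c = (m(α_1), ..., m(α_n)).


c = [6, 5, 1, 6, 4]

Message polynomial: m(x) = 5 + 2·x + 3·x^2 (mod 11).
For each evaluation point α_i, compute m(α_i) mod 11:
  α_1 = 10: Horner steps 3 → 10 → 6, so m(10) = 6.
  α_2 = 3: Horner steps 3 → 0 → 5, so m(3) = 5.
  α_3 = 7: Horner steps 3 → 1 → 1, so m(7) = 1.
  α_4 = 4: Horner steps 3 → 3 → 6, so m(4) = 6.
  α_5 = 8: Horner steps 3 → 4 → 4, so m(8) = 4.
Codeword c = [6, 5, 1, 6, 4] ∈ F_11^5.


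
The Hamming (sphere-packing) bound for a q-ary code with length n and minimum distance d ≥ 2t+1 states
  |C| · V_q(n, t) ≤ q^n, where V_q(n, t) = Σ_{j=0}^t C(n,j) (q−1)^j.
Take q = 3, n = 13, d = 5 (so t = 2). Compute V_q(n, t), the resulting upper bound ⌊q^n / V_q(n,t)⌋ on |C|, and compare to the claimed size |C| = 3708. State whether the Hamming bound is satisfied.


V_q(n, t) = 339, q^n = 1594323, Hamming bound = 4703, |C| = 3708 ≤ bound (satisfied).

Step 1: Compute V_q(n, t) = Σ_{j=0}^2 C(n, j) (q−1)^j.
  j = 0: C(13,0)·(2)^0 = 1·1 = 1.
  j = 1: C(13,1)·(2)^1 = 13·2 = 26.
  j = 2: C(13,2)·(2)^2 = 78·4 = 312.
  V_q(n, t) = 1 + 26 + 312 = 339.
Step 2: q^n = 3^13 = 1594323.
Step 3: Hamming bound ⌊q^n / V_q(n,t)⌋ = ⌊1594323/339⌋ = 4703.
Step 4: Compare |C| = 3708 to 4703: satisfied.
The claimed |C| lies below the Hamming bound.


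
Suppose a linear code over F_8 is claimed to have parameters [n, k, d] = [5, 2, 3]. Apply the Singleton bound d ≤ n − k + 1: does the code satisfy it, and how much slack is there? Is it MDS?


Singleton RHS = n − k + 1 = 4, slack = 1, bound satisfied, not MDS.

Singleton bound: d ≤ n − k + 1.
Here n = 5, k = 2, so n − k + 1 = 4.
Given d = 3, check d ≤ 4: YES.
Slack = (n − k + 1) − d = 1.
The code is NOT MDS (slack = 1 > 0).
Description: the claimed parameters are [5, 2, 3]_8; such a code would be non-MDS.


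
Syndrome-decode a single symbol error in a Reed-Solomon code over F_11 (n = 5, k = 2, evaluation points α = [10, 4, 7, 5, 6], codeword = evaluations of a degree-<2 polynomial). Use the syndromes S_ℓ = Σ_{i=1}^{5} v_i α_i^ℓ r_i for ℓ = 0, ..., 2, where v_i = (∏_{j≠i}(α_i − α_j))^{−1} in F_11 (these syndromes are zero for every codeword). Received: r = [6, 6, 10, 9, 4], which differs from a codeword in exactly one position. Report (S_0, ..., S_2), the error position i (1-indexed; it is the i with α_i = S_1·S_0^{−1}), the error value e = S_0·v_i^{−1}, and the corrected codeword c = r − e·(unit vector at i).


S = (1, 4, 5), error at position 2, error magnitude e = 3, c = [6, 3, 10, 9, 4].

Step 1: column multipliers v_i = (∏_{j≠i}(α_i − α_j))^{−1} mod 11.
  i = 1 (α = 10): (10−4)(10−7)(10−5)(10−6) = 6·3·5·4 = 360 ≡ 8, so v_1 = 8^{−1} = 7 (mod 11).
  i = 2 (α = 4): (4−10)(4−7)(4−5)(4−6) = (−6)·(−3)·(−1)·(−2) = 36 ≡ 3, so v_2 = 3^{−1} = 4 (mod 11).
  i = 3 (α = 7): (7−10)(7−4)(7−5)(7−6) = (−3)·3·2·1 = −18 ≡ 4, so v_3 = 4^{−1} = 3 (mod 11).
  i = 4 (α = 5): (5−10)(5−4)(5−7)(5−6) = (−5)·1·(−2)·(−1) = −10 ≡ 1, so v_4 = 1^{−1} = 1 (mod 11).
  i = 5 (α = 6): (6−10)(6−4)(6−7)(6−5) = (−4)·2·(−1)·1 = 8 ≡ 8, so v_5 = 8^{−1} = 7 (mod 11).
  v = [7, 4, 3, 1, 7].
Step 2: syndromes of r = [6, 6, 10, 9, 4] (all sums mod 11).
  S_0 = Σ v_i r_i = 7·6 + 4·6 + 3·10 + 1·9 + 7·4 = 133 ≡ 1.
  S_1 = Σ v_i α_i r_i = 7·10·6 + 4·4·6 + 3·7·10 + 1·5·9 + 7·6·4 = 939 ≡ 4.
  α_i^2 mod 11 = [1, 5, 5, 3, 3].
  S_2 = Σ v_i α_i^2 r_i = 7·1·6 + 4·5·6 + 3·5·10 + 1·3·9 + 7·3·4 = 423 ≡ 5.
  S = (1, 4, 5) ≠ 0, so r is not a codeword (an error is present).
Step 3: locate the error. For a single error e at position i, S_ℓ = v_i·e·α_i^ℓ, so α_err = S_1/S_0.
  S_0^{−1} = 1^{−1} = 1 (mod 11), so α_err = 4·1 = 4 ≡ 4 = α_2. Error position i = 2.
  Consistency check: S_2/S_1 = 5·3 = 15 ≡ 4 = α_err ✓ (single-error assumption holds).
Step 4: error magnitude e = S_0/v_2 = S_0·∏_{j≠2}(α_2 − α_j) = 1·3 = 3 ≡ 3 (mod 11).
Step 5: correct position 2: c_2 = r_2 − e = 6 − 3 ≡ 3 (mod 11). Hence c = [6, 3, 10, 9, 4].
  Check: interpolating c through the α_i gives m(x) = 1 + 6·x (degree < 2) with m(α_i) = c_i for every i, so c is indeed a codeword.


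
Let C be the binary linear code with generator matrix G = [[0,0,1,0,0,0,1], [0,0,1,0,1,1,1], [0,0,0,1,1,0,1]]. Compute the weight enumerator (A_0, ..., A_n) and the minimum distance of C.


Weight distribution: A_0 = 1, A_2 = 2, A_3 = 4, A_4 = 1. Minimum distance d = 2.

Enumerate all 2^3 = 8 messages m ∈ F_2^3.
For each, compute codeword c = mG in F_2^7, then tally its weight.
  m = 000 → c = 0000000, weight = 0.
  m = 100 → c = 0010001, weight = 2.
  m = 010 → c = 0010111, weight = 4.
  m = 110 → c = 0000110, weight = 2.
  m = 001 → c = 0001101, weight = 3.
  m = 101 → c = 0011100, weight = 3.
  m = 011 → c = 0011010, weight = 3.
  m = 111 → c = 0001011, weight = 3.
Tally weights:
  weight 0: 1 codewords.
  weight 2: 2 codewords.
  weight 3: 4 codewords.
  weight 4: 1 codewords.
Minimum distance d = smallest w > 0 with A_w > 0 = 2.
Sanity: Σ A_w = 8 = 2^3 = 8 ✓.


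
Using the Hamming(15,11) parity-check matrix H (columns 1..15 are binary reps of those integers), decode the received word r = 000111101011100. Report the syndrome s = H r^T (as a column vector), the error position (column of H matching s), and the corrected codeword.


s = (0, 0, 1, 1)^T, error position = 3, corrected codeword c = 001111101011100

Compute s = H r^T mod 2 one row at a time:
  s_1 = 0 + 1 + 0 + 1 + 1 + 1 + 0 + 0 = 4 ≡ 0 (mod 2).
  s_2 = 1 + 1 + 1 + 1 + 1 + 1 + 0 + 0 = 6 ≡ 0 (mod 2).
  s_3 = 0 + 0 + 1 + 1 + 0 + 1 + 0 + 0 = 3 ≡ 1 (mod 2).
  s_4 = 0 + 0 + 1 + 1 + 1 + 1 + 1 + 0 = 5 ≡ 1 (mod 2).
s = (0, 0, 1, 1)^T — this equals column 3 of H (binary 0011), so error is at position 3.
Correct: flip bit 3 of r = 000111101011100 to get c = 001111101011100.


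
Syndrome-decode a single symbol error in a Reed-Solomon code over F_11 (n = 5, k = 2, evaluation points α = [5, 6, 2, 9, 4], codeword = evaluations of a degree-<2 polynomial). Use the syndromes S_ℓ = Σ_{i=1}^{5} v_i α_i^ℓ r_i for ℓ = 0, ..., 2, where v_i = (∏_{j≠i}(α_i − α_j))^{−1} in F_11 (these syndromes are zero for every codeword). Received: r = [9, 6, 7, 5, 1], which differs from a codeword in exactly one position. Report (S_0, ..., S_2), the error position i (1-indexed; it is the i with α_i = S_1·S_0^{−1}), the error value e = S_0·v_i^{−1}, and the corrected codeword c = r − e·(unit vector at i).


S = (4, 3, 5), error at position 4, error magnitude e = 8, c = [9, 6, 7, 8, 1].

Step 1: column multipliers v_i = (∏_{j≠i}(α_i − α_j))^{−1} mod 11.
  i = 1 (α = 5): (5−6)(5−2)(5−9)(5−4) = (−1)·3·(−4)·1 = 12 ≡ 1, so v_1 = 1^{−1} = 1 (mod 11).
  i = 2 (α = 6): (6−5)(6−2)(6−9)(6−4) = 1·4·(−3)·2 = −24 ≡ 9, so v_2 = 9^{−1} = 5 (mod 11).
  i = 3 (α = 2): (2−5)(2−6)(2−9)(2−4) = (−3)·(−4)·(−7)·(−2) = 168 ≡ 3, so v_3 = 3^{−1} = 4 (mod 11).
  i = 4 (α = 9): (9−5)(9−6)(9−2)(9−4) = 4·3·7·5 = 420 ≡ 2, so v_4 = 2^{−1} = 6 (mod 11).
  i = 5 (α = 4): (4−5)(4−6)(4−2)(4−9) = (−1)·(−2)·2·(−5) = −20 ≡ 2, so v_5 = 2^{−1} = 6 (mod 11).
  v = [1, 5, 4, 6, 6].
Step 2: syndromes of r = [9, 6, 7, 5, 1] (all sums mod 11).
  S_0 = Σ v_i r_i = 1·9 + 5·6 + 4·7 + 6·5 + 6·1 = 103 ≡ 4.
  S_1 = Σ v_i α_i r_i = 1·5·9 + 5·6·6 + 4·2·7 + 6·9·5 + 6·4·1 = 575 ≡ 3.
  α_i^2 mod 11 = [3, 3, 4, 4, 5].
  S_2 = Σ v_i α_i^2 r_i = 1·3·9 + 5·3·6 + 4·4·7 + 6·4·5 + 6·5·1 = 379 ≡ 5.
  S = (4, 3, 5) ≠ 0, so r is not a codeword (an error is present).
Step 3: locate the error. For a single error e at position i, S_ℓ = v_i·e·α_i^ℓ, so α_err = S_1/S_0.
  S_0^{−1} = 4^{−1} = 3 (mod 11), so α_err = 3·3 = 9 ≡ 9 = α_4. Error position i = 4.
  Consistency check: S_2/S_1 = 5·4 = 20 ≡ 9 = α_err ✓ (single-error assumption holds).
Step 4: error magnitude e = S_0/v_4 = S_0·∏_{j≠4}(α_4 − α_j) = 4·2 = 8 ≡ 8 (mod 11).
Step 5: correct position 4: c_4 = r_4 − e = 5 − 8 ≡ 8 (mod 11). Hence c = [9, 6, 7, 8, 1].
  Check: interpolating c through the α_i gives m(x) = 2 + 8·x (degree < 2) with m(α_i) = c_i for every i, so c is indeed a codeword.


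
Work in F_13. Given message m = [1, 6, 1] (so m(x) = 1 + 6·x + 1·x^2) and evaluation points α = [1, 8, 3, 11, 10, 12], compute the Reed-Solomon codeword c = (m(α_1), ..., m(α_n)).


c = [8, 9, 2, 6, 5, 9]

Message polynomial: m(x) = 1 + 6·x + 1·x^2 (mod 13).
For each evaluation point α_i, compute m(α_i) mod 13:
  α_1 = 1: Horner steps 1 → 7 → 8, so m(1) = 8.
  α_2 = 8: Horner steps 1 → 1 → 9, so m(8) = 9.
  α_3 = 3: Horner steps 1 → 9 → 2, so m(3) = 2.
  α_4 = 11: Horner steps 1 → 4 → 6, so m(11) = 6.
  α_5 = 10: Horner steps 1 → 3 → 5, so m(10) = 5.
  α_6 = 12: Horner steps 1 → 5 → 9, so m(12) = 9.
Codeword c = [8, 9, 2, 6, 5, 9] ∈ F_13^6.


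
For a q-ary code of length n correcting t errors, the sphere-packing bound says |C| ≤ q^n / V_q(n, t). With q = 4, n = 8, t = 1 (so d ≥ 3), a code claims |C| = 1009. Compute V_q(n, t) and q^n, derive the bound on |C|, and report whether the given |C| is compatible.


V_q(n, t) = 25, q^n = 65536, Hamming bound = 2621, |C| = 1009 ≤ bound (satisfied).

Step 1: Compute V_q(n, t) = Σ_{j=0}^1 C(n, j) (q−1)^j.
  j = 0: C(8,0)·(3)^0 = 1·1 = 1.
  j = 1: C(8,1)·(3)^1 = 8·3 = 24.
  V_q(n, t) = 1 + 24 = 25.
Step 2: q^n = 4^8 = 65536.
Step 3: Hamming bound ⌊q^n / V_q(n,t)⌋ = ⌊65536/25⌋ = 2621.
Step 4: Compare |C| = 1009 to 2621: satisfied.
The claimed |C| lies below the Hamming bound.


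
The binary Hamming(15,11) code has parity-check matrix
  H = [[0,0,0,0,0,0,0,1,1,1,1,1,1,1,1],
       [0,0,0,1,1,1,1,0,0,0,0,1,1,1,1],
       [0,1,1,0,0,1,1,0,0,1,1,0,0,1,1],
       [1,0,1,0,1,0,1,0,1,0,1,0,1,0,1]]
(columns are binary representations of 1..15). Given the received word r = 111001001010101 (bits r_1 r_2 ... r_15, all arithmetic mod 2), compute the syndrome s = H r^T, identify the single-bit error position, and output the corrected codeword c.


s = (0, 1, 1, 0)^T, error position = 6, corrected codeword c = 111000001010101

Compute s = H r^T mod 2 one row at a time:
  s_1 = 0 + 1 + 0 + 1 + 0 + 1 + 0 + 1 = 4 ≡ 0 (mod 2).
  s_2 = 0 + 0 + 1 + 0 + 0 + 1 + 0 + 1 = 3 ≡ 1 (mod 2).
  s_3 = 1 + 1 + 1 + 0 + 0 + 1 + 0 + 1 = 5 ≡ 1 (mod 2).
  s_4 = 1 + 1 + 0 + 0 + 1 + 1 + 1 + 1 = 6 ≡ 0 (mod 2).
s = (0, 1, 1, 0)^T — this equals column 6 of H (binary 0110), so error is at position 6.
Correct: flip bit 6 of r = 111001001010101 to get c = 111000001010101.


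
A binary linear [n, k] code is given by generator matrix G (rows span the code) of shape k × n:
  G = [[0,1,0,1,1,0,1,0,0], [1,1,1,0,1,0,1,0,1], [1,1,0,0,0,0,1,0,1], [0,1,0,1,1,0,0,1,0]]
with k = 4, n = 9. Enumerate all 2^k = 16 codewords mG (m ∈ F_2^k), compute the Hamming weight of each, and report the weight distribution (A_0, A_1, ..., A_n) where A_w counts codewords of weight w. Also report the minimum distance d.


Weight distribution: A_0 = 1, A_2 = 2, A_4 = 9, A_6 = 4. Minimum distance d = 2.

Enumerate all 2^4 = 16 messages m ∈ F_2^4.
For each, compute codeword c = mG in F_2^9, then tally its weight.
  m = 0000 → c = 000000000, weight = 0.
  m = 1000 → c = 010110100, weight = 4.
  m = 0100 → c = 111010101, weight = 6.
  m = 1100 → c = 101100001, weight = 4.
  m = 0010 → c = 110000101, weight = 4.
  m = 1010 → c = 100110001, weight = 4.
  m = 0110 → c = 001010000, weight = 2.
  m = 1110 → c = 011100100, weight = 4.
  m = 0001 → c = 010110010, weight = 4.
  m = 1001 → c = 000000110, weight = 2.
  m = 0101 → c = 101100111, weight = 6.
  m = 1101 → c = 111010011, weight = 6.
  m = 0011 → c = 100110111, weight = 6.
  m = 1011 → c = 110000011, weight = 4.
  m = 0111 → c = 011100010, weight = 4.
  m = 1111 → c = 001010110, weight = 4.
Tally weights:
  weight 0: 1 codewords.
  weight 2: 2 codewords.
  weight 4: 9 codewords.
  weight 6: 4 codewords.
Minimum distance d = smallest w > 0 with A_w > 0 = 2.
Sanity: Σ A_w = 16 = 2^4 = 16 ✓.


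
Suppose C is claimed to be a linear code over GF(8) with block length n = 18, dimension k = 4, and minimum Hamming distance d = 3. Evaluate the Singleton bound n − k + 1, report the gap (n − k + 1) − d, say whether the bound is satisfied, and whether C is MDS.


Singleton RHS = n − k + 1 = 15, slack = 12, bound satisfied, not MDS.

Singleton bound: d ≤ n − k + 1.
Here n = 18, k = 4, so n − k + 1 = 15.
Given d = 3, check d ≤ 15: YES.
Slack = (n − k + 1) − d = 12.
The code is NOT MDS (slack = 12 > 0).
Description: the claimed parameters are [18, 4, 3]_8; such a code would be non-MDS.


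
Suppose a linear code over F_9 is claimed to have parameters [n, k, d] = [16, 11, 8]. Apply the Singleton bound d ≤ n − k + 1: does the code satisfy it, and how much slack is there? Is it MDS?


Singleton RHS = n − k + 1 = 6, slack = -2, bound violated (no such code; not MDS).

Singleton bound: d ≤ n − k + 1.
Here n = 16, k = 11, so n − k + 1 = 6.
Given d = 8, check d ≤ 6: NO.
Slack = (n − k + 1) − d = -2.
The slack is negative: d = 8 exceeds n − k + 1 = 6 by 2, so the Singleton bound is violated and no linear [16, 11, 8]_9 code can exist. In particular it is not MDS (MDS requires d = n − k + 1 exactly).
Description: the claimed parameters are [16, 11, 8]_9; such a code would be impossible (violates the Singleton bound).


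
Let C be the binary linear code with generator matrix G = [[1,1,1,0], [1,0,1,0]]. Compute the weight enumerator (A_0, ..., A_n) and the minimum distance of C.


Weight distribution: A_0 = 1, A_1 = 1, A_2 = 1, A_3 = 1. Minimum distance d = 1.

Enumerate all 2^2 = 4 messages m ∈ F_2^2.
For each, compute codeword c = mG in F_2^4, then tally its weight.
  m = 00 → c = 0000, weight = 0.
  m = 10 → c = 1110, weight = 3.
  m = 01 → c = 1010, weight = 2.
  m = 11 → c = 0100, weight = 1.
Tally weights:
  weight 0: 1 codewords.
  weight 1: 1 codewords.
  weight 2: 1 codewords.
  weight 3: 1 codewords.
Minimum distance d = smallest w > 0 with A_w > 0 = 1.
Sanity: Σ A_w = 4 = 2^2 = 4 ✓.


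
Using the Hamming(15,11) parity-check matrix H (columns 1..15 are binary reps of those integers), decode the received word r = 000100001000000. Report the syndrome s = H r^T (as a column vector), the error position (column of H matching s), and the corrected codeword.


s = (1, 1, 0, 1)^T, error position = 13, corrected codeword c = 000100001000100

Compute s = H r^T mod 2 one row at a time:
  s_1 = 0 + 1 + 0 + 0 + 0 + 0 + 0 + 0 = 1 ≡ 1 (mod 2).
  s_2 = 1 + 0 + 0 + 0 + 0 + 0 + 0 + 0 = 1 ≡ 1 (mod 2).
  s_3 = 0 + 0 + 0 + 0 + 0 + 0 + 0 + 0 = 0 ≡ 0 (mod 2).
  s_4 = 0 + 0 + 0 + 0 + 1 + 0 + 0 + 0 = 1 ≡ 1 (mod 2).
s = (1, 1, 0, 1)^T — this equals column 13 of H (binary 1101), so error is at position 13.
Correct: flip bit 13 of r = 000100001000000 to get c = 000100001000100.


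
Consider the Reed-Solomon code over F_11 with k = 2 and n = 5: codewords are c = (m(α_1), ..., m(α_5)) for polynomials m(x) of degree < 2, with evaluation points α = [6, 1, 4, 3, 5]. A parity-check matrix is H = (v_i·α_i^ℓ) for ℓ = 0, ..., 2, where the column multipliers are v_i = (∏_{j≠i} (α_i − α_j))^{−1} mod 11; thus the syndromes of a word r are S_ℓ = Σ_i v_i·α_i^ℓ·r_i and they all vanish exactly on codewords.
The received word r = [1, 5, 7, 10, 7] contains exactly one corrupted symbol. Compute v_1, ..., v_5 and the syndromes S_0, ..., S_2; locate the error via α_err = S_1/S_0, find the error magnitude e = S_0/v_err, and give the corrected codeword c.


S = (1, 5, 3), error at position 5, error magnitude e = 3, c = [1, 5, 7, 10, 4].

Step 1: column multipliers v_i = (∏_{j≠i}(α_i − α_j))^{−1} mod 11.
  i = 1 (α = 6): (6−1)(6−4)(6−3)(6−5) = 5·2·3·1 = 30 ≡ 8, so v_1 = 8^{−1} = 7 (mod 11).
  i = 2 (α = 1): (1−6)(1−4)(1−3)(1−5) = (−5)·(−3)·(−2)·(−4) = 120 ≡ 10, so v_2 = 10^{−1} = 10 (mod 11).
  i = 3 (α = 4): (4−6)(4−1)(4−3)(4−5) = (−2)·3·1·(−1) = 6 ≡ 6, so v_3 = 6^{−1} = 2 (mod 11).
  i = 4 (α = 3): (3−6)(3−1)(3−4)(3−5) = (−3)·2·(−1)·(−2) = −12 ≡ 10, so v_4 = 10^{−1} = 10 (mod 11).
  i = 5 (α = 5): (5−6)(5−1)(5−4)(5−3) = (−1)·4·1·2 = −8 ≡ 3, so v_5 = 3^{−1} = 4 (mod 11).
  v = [7, 10, 2, 10, 4].
Step 2: syndromes of r = [1, 5, 7, 10, 7] (all sums mod 11).
  S_0 = Σ v_i r_i = 7·1 + 10·5 + 2·7 + 10·10 + 4·7 = 199 ≡ 1.
  S_1 = Σ v_i α_i r_i = 7·6·1 + 10·1·5 + 2·4·7 + 10·3·10 + 4·5·7 = 588 ≡ 5.
  α_i^2 mod 11 = [3, 1, 5, 9, 3].
  S_2 = Σ v_i α_i^2 r_i = 7·3·1 + 10·1·5 + 2·5·7 + 10·9·10 + 4·3·7 = 1125 ≡ 3.
  S = (1, 5, 3) ≠ 0, so r is not a codeword (an error is present).
Step 3: locate the error. For a single error e at position i, S_ℓ = v_i·e·α_i^ℓ, so α_err = S_1/S_0.
  S_0^{−1} = 1^{−1} = 1 (mod 11), so α_err = 5·1 = 5 ≡ 5 = α_5. Error position i = 5.
  Consistency check: S_2/S_1 = 3·9 = 27 ≡ 5 = α_err ✓ (single-error assumption holds).
Step 4: error magnitude e = S_0/v_5 = S_0·∏_{j≠5}(α_5 − α_j) = 1·3 = 3 ≡ 3 (mod 11).
Step 5: correct position 5: c_5 = r_5 − e = 7 − 3 ≡ 4 (mod 11). Hence c = [1, 5, 7, 10, 4].
  Check: interpolating c through the α_i gives m(x) = 8 + 8·x (degree < 2) with m(α_i) = c_i for every i, so c is indeed a codeword.


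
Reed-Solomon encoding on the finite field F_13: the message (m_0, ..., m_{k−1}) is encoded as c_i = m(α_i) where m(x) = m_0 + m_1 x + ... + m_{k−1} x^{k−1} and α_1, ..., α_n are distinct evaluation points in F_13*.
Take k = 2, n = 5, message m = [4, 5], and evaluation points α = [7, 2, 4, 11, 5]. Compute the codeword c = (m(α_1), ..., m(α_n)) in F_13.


c = [0, 1, 11, 7, 3]

Message polynomial: m(x) = 4 + 5·x (mod 13).
For each evaluation point α_i, compute m(α_i) mod 13:
  α_1 = 7: Horner steps 5 → 0, so m(7) = 0.
  α_2 = 2: Horner steps 5 → 1, so m(2) = 1.
  α_3 = 4: Horner steps 5 → 11, so m(4) = 11.
  α_4 = 11: Horner steps 5 → 7, so m(11) = 7.
  α_5 = 5: Horner steps 5 → 3, so m(5) = 3.
Codeword c = [0, 1, 11, 7, 3] ∈ F_13^5.


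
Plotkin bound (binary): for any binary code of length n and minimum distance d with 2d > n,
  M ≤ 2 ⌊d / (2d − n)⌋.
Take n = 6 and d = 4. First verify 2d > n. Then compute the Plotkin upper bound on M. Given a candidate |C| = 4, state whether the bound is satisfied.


Plotkin bound M ≤ 4; given |C| = 4 ≤ bound (satisfied).

Check applicability: 2d = 8, n = 6.
2d − n = 2 > 0, so Plotkin applies.
Compute d/(2d−n) = 4/2 ≈ 2.0000.
⌊d/(2d−n)⌋ = 2.
Plotkin bound: M ≤ 2·2 = 4.
Given |C| = 4, check: satisfied.
This |C| is at the Plotkin bound.


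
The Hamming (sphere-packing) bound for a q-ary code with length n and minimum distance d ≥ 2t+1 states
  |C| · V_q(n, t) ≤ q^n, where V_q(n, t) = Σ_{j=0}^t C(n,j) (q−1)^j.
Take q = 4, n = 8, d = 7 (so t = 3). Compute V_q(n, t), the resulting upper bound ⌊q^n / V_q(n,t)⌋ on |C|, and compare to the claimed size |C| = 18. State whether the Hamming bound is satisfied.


V_q(n, t) = 1789, q^n = 65536, Hamming bound = 36, |C| = 18 ≤ bound (satisfied).

Step 1: Compute V_q(n, t) = Σ_{j=0}^3 C(n, j) (q−1)^j.
  j = 0: C(8,0)·(3)^0 = 1·1 = 1.
  j = 1: C(8,1)·(3)^1 = 8·3 = 24.
  j = 2: C(8,2)·(3)^2 = 28·9 = 252.
  j = 3: C(8,3)·(3)^3 = 56·27 = 1512.
  V_q(n, t) = 1 + 24 + 252 + 1512 = 1789.
Step 2: q^n = 4^8 = 65536.
Step 3: Hamming bound ⌊q^n / V_q(n,t)⌋ = ⌊65536/1789⌋ = 36.
Step 4: Compare |C| = 18 to 36: satisfied.
The claimed |C| lies below the Hamming bound.


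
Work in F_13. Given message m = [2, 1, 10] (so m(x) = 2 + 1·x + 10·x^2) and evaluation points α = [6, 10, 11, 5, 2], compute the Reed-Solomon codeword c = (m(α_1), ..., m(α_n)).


c = [4, 11, 1, 10, 5]

Message polynomial: m(x) = 2 + 1·x + 10·x^2 (mod 13).
For each evaluation point α_i, compute m(α_i) mod 13:
  α_1 = 6: Horner steps 10 → 9 → 4, so m(6) = 4.
  α_2 = 10: Horner steps 10 → 10 → 11, so m(10) = 11.
  α_3 = 11: Horner steps 10 → 7 → 1, so m(11) = 1.
  α_4 = 5: Horner steps 10 → 12 → 10, so m(5) = 10.
  α_5 = 2: Horner steps 10 → 8 → 5, so m(2) = 5.
Codeword c = [4, 11, 1, 10, 5] ∈ F_13^5.


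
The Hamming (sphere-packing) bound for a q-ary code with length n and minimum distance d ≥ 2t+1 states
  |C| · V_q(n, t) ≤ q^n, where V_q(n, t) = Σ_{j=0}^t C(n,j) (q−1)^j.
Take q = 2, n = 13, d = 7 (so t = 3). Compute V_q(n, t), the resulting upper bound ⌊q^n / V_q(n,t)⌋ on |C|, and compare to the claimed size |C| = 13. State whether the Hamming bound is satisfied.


V_q(n, t) = 378, q^n = 8192, Hamming bound = 21, |C| = 13 ≤ bound (satisfied).

Step 1: Compute V_q(n, t) = Σ_{j=0}^3 C(n, j) (q−1)^j.
  j = 0: C(13,0)·(1)^0 = 1·1 = 1.
  j = 1: C(13,1)·(1)^1 = 13·1 = 13.
  j = 2: C(13,2)·(1)^2 = 78·1 = 78.
  j = 3: C(13,3)·(1)^3 = 286·1 = 286.
  V_q(n, t) = 1 + 13 + 78 + 286 = 378.
Step 2: q^n = 2^13 = 8192.
Step 3: Hamming bound ⌊q^n / V_q(n,t)⌋ = ⌊8192/378⌋ = 21.
Step 4: Compare |C| = 13 to 21: satisfied.
The claimed |C| lies below the Hamming bound.


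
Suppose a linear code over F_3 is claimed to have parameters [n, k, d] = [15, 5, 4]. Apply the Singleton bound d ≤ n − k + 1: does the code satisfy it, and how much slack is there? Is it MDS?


Singleton RHS = n − k + 1 = 11, slack = 7, bound satisfied, not MDS.

Singleton bound: d ≤ n − k + 1.
Here n = 15, k = 5, so n − k + 1 = 11.
Given d = 4, check d ≤ 11: YES.
Slack = (n − k + 1) − d = 7.
The code is NOT MDS (slack = 7 > 0).
Description: the claimed parameters are [15, 5, 4]_3; such a code would be non-MDS.


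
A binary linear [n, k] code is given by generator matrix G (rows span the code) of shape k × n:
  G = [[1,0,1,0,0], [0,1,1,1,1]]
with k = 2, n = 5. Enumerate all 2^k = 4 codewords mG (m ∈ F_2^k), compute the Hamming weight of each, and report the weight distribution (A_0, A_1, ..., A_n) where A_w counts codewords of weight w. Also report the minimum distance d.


Weight distribution: A_0 = 1, A_2 = 1, A_4 = 2. Minimum distance d = 2.

Enumerate all 2^2 = 4 messages m ∈ F_2^2.
For each, compute codeword c = mG in F_2^5, then tally its weight.
  m = 00 → c = 00000, weight = 0.
  m = 10 → c = 10100, weight = 2.
  m = 01 → c = 01111, weight = 4.
  m = 11 → c = 11011, weight = 4.
Tally weights:
  weight 0: 1 codewords.
  weight 2: 1 codewords.
  weight 4: 2 codewords.
Minimum distance d = smallest w > 0 with A_w > 0 = 2.
Sanity: Σ A_w = 4 = 2^2 = 4 ✓.


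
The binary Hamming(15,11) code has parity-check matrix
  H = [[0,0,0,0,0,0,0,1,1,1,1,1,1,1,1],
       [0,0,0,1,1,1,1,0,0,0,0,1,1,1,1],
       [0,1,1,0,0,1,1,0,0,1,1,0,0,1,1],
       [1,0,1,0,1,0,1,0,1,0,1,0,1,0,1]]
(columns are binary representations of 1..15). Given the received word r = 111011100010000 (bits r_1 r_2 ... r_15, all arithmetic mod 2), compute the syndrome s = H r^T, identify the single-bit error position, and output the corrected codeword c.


s = (1, 1, 1, 1)^T, error position = 15, corrected codeword c = 111011100010001

Compute s = H r^T mod 2 one row at a time:
  s_1 = 0 + 0 + 0 + 1 + 0 + 0 + 0 + 0 = 1 ≡ 1 (mod 2).
  s_2 = 0 + 1 + 1 + 1 + 0 + 0 + 0 + 0 = 3 ≡ 1 (mod 2).
  s_3 = 1 + 1 + 1 + 1 + 0 + 1 + 0 + 0 = 5 ≡ 1 (mod 2).
  s_4 = 1 + 1 + 1 + 1 + 0 + 1 + 0 + 0 = 5 ≡ 1 (mod 2).
s = (1, 1, 1, 1)^T — this equals column 15 of H (binary 1111), so error is at position 15.
Correct: flip bit 15 of r = 111011100010000 to get c = 111011100010001.


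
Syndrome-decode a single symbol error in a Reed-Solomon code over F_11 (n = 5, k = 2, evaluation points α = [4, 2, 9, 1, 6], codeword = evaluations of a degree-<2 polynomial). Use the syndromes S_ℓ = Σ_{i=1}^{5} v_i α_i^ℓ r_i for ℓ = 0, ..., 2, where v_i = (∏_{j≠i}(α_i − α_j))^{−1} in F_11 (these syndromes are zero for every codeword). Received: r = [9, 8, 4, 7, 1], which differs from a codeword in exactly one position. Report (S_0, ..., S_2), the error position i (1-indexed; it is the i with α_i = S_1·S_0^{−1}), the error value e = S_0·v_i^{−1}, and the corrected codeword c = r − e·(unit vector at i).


S = (2, 8, 10), error at position 1, error magnitude e = 10, c = [10, 8, 4, 7, 1].

Step 1: column multipliers v_i = (∏_{j≠i}(α_i − α_j))^{−1} mod 11.
  i = 1 (α = 4): (4−2)(4−9)(4−1)(4−6) = 2·(−5)·3·(−2) = 60 ≡ 5, so v_1 = 5^{−1} = 9 (mod 11).
  i = 2 (α = 2): (2−4)(2−9)(2−1)(2−6) = (−2)·(−7)·1·(−4) = −56 ≡ 10, so v_2 = 10^{−1} = 10 (mod 11).
  i = 3 (α = 9): (9−4)(9−2)(9−1)(9−6) = 5·7·8·3 = 840 ≡ 4, so v_3 = 4^{−1} = 3 (mod 11).
  i = 4 (α = 1): (1−4)(1−2)(1−9)(1−6) = (−3)·(−1)·(−8)·(−5) = 120 ≡ 10, so v_4 = 10^{−1} = 10 (mod 11).
  i = 5 (α = 6): (6−4)(6−2)(6−9)(6−1) = 2·4·(−3)·5 = −120 ≡ 1, so v_5 = 1^{−1} = 1 (mod 11).
  v = [9, 10, 3, 10, 1].
Step 2: syndromes of r = [9, 8, 4, 7, 1] (all sums mod 11).
  S_0 = Σ v_i r_i = 9·9 + 10·8 + 3·4 + 10·7 + 1·1 = 244 ≡ 2.
  S_1 = Σ v_i α_i r_i = 9·4·9 + 10·2·8 + 3·9·4 + 10·1·7 + 1·6·1 = 668 ≡ 8.
  α_i^2 mod 11 = [5, 4, 4, 1, 3].
  S_2 = Σ v_i α_i^2 r_i = 9·5·9 + 10·4·8 + 3·4·4 + 10·1·7 + 1·3·1 = 846 ≡ 10.
  S = (2, 8, 10) ≠ 0, so r is not a codeword (an error is present).
Step 3: locate the error. For a single error e at position i, S_ℓ = v_i·e·α_i^ℓ, so α_err = S_1/S_0.
  S_0^{−1} = 2^{−1} = 6 (mod 11), so α_err = 8·6 = 48 ≡ 4 = α_1. Error position i = 1.
  Consistency check: S_2/S_1 = 10·7 = 70 ≡ 4 = α_err ✓ (single-error assumption holds).
Step 4: error magnitude e = S_0/v_1 = S_0·∏_{j≠1}(α_1 − α_j) = 2·5 = 10 ≡ 10 (mod 11).
Step 5: correct position 1: c_1 = r_1 − e = 9 − 10 ≡ 10 (mod 11). Hence c = [10, 8, 4, 7, 1].
  Check: interpolating c through the α_i gives m(x) = 6 + 1·x (degree < 2) with m(α_i) = c_i for every i, so c is indeed a codeword.


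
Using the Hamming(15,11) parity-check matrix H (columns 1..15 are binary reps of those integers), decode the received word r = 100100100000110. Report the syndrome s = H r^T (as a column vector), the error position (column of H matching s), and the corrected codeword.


s = (0, 0, 0, 1)^T, error position = 1, corrected codeword c = 000100100000110

Compute s = H r^T mod 2 one row at a time:
  s_1 = 0 + 0 + 0 + 0 + 0 + 1 + 1 + 0 = 2 ≡ 0 (mod 2).
  s_2 = 1 + 0 + 0 + 1 + 0 + 1 + 1 + 0 = 4 ≡ 0 (mod 2).
  s_3 = 0 + 0 + 0 + 1 + 0 + 0 + 1 + 0 = 2 ≡ 0 (mod 2).
  s_4 = 1 + 0 + 0 + 1 + 0 + 0 + 1 + 0 = 3 ≡ 1 (mod 2).
s = (0, 0, 0, 1)^T — this equals column 1 of H (binary 0001), so error is at position 1.
Correct: flip bit 1 of r = 100100100000110 to get c = 000100100000110.


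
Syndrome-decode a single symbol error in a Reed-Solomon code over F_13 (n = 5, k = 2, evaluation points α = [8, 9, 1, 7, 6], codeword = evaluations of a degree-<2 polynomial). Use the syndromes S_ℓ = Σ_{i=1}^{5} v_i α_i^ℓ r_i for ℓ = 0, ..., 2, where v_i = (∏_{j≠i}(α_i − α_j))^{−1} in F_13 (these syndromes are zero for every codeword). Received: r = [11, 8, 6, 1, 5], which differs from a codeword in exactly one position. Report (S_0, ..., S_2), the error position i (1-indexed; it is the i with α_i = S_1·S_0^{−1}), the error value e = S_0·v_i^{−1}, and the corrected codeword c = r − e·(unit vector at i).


S = (3, 5, 4), error at position 5, error magnitude e = 1, c = [11, 8, 6, 1, 4].

Step 1: column multipliers v_i = (∏_{j≠i}(α_i − α_j))^{−1} mod 13.
  i = 1 (α = 8): (8−9)(8−1)(8−7)(8−6) = (−1)·7·1·2 = −14 ≡ 12, so v_1 = 12^{−1} = 12 (mod 13).
  i = 2 (α = 9): (9−8)(9−1)(9−7)(9−6) = 1·8·2·3 = 48 ≡ 9, so v_2 = 9^{−1} = 3 (mod 13).
  i = 3 (α = 1): (1−8)(1−9)(1−7)(1−6) = (−7)·(−8)·(−6)·(−5) = 1680 ≡ 3, so v_3 = 3^{−1} = 9 (mod 13).
  i = 4 (α = 7): (7−8)(7−9)(7−1)(7−6) = (−1)·(−2)·6·1 = 12 ≡ 12, so v_4 = 12^{−1} = 12 (mod 13).
  i = 5 (α = 6): (6−8)(6−9)(6−1)(6−7) = (−2)·(−3)·5·(−1) = −30 ≡ 9, so v_5 = 9^{−1} = 3 (mod 13).
  v = [12, 3, 9, 12, 3].
Step 2: syndromes of r = [11, 8, 6, 1, 5] (all sums mod 13).
  S_0 = Σ v_i r_i = 12·11 + 3·8 + 9·6 + 12·1 + 3·5 = 237 ≡ 3.
  S_1 = Σ v_i α_i r_i = 12·8·11 + 3·9·8 + 9·1·6 + 12·7·1 + 3·6·5 = 1500 ≡ 5.
  α_i^2 mod 13 = [12, 3, 1, 10, 10].
  S_2 = Σ v_i α_i^2 r_i = 12·12·11 + 3·3·8 + 9·1·6 + 12·10·1 + 3·10·5 = 1980 ≡ 4.
  S = (3, 5, 4) ≠ 0, so r is not a codeword (an error is present).
Step 3: locate the error. For a single error e at position i, S_ℓ = v_i·e·α_i^ℓ, so α_err = S_1/S_0.
  S_0^{−1} = 3^{−1} = 9 (mod 13), so α_err = 5·9 = 45 ≡ 6 = α_5. Error position i = 5.
  Consistency check: S_2/S_1 = 4·8 = 32 ≡ 6 = α_err ✓ (single-error assumption holds).
Step 4: error magnitude e = S_0/v_5 = S_0·∏_{j≠5}(α_5 − α_j) = 3·9 = 27 ≡ 1 (mod 13).
Step 5: correct position 5: c_5 = r_5 − e = 5 − 1 ≡ 4 (mod 13). Hence c = [11, 8, 6, 1, 4].
  Check: interpolating c through the α_i gives m(x) = 9 + 10·x (degree < 2) with m(α_i) = c_i for every i, so c is indeed a codeword.


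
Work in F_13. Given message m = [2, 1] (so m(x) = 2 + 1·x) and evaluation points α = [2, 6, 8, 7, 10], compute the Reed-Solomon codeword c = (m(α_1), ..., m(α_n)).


c = [4, 8, 10, 9, 12]

Message polynomial: m(x) = 2 + 1·x (mod 13).
For each evaluation point α_i, compute m(α_i) mod 13:
  α_1 = 2: Horner steps 1 → 4, so m(2) = 4.
  α_2 = 6: Horner steps 1 → 8, so m(6) = 8.
  α_3 = 8: Horner steps 1 → 10, so m(8) = 10.
  α_4 = 7: Horner steps 1 → 9, so m(7) = 9.
  α_5 = 10: Horner steps 1 → 12, so m(10) = 12.
Codeword c = [4, 8, 10, 9, 12] ∈ F_13^5.


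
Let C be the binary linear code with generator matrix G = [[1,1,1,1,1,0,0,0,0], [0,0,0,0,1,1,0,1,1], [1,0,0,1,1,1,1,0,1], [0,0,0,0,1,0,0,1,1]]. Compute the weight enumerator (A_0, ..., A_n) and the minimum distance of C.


Weight distribution: A_0 = 1, A_1 = 1, A_3 = 1, A_4 = 3, A_5 = 5, A_6 = 4, A_7 = 1. Minimum distance d = 1.

Enumerate all 2^4 = 16 messages m ∈ F_2^4.
For each, compute codeword c = mG in F_2^9, then tally its weight.
  m = 0000 → c = 000000000, weight = 0.
  m = 1000 → c = 111110000, weight = 5.
  m = 0100 → c = 000011011, weight = 4.
  m = 1100 → c = 111101011, weight = 7.
  m = 0010 → c = 100111101, weight = 6.
  m = 1010 → c = 011001101, weight = 5.
  m = 0110 → c = 100100110, weight = 4.
  m = 1110 → c = 011010110, weight = 5.
  m = 0001 → c = 000010011, weight = 3.
  m = 1001 → c = 111100011, weight = 6.
  m = 0101 → c = 000001000, weight = 1.
  m = 1101 → c = 111111000, weight = 6.
  m = 0011 → c = 100101110, weight = 5.
  m = 1011 → c = 011011110, weight = 6.
  m = 0111 → c = 100110101, weight = 5.
  m = 1111 → c = 011000101, weight = 4.
Tally weights:
  weight 0: 1 codewords.
  weight 1: 1 codewords.
  weight 3: 1 codewords.
  weight 4: 3 codewords.
  weight 5: 5 codewords.
  weight 6: 4 codewords.
  weight 7: 1 codewords.
Minimum distance d = smallest w > 0 with A_w > 0 = 1.
Sanity: Σ A_w = 16 = 2^4 = 16 ✓.


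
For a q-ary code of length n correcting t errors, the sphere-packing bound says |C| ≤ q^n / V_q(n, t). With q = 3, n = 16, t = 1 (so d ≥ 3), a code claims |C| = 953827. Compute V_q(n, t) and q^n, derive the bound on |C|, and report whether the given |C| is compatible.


V_q(n, t) = 33, q^n = 43046721, Hamming bound = 1304446, |C| = 953827 ≤ bound (satisfied).

Step 1: Compute V_q(n, t) = Σ_{j=0}^1 C(n, j) (q−1)^j.
  j = 0: C(16,0)·(2)^0 = 1·1 = 1.
  j = 1: C(16,1)·(2)^1 = 16·2 = 32.
  V_q(n, t) = 1 + 32 = 33.
Step 2: q^n = 3^16 = 43046721.
Step 3: Hamming bound ⌊q^n / V_q(n,t)⌋ = ⌊43046721/33⌋ = 1304446.
Step 4: Compare |C| = 953827 to 1304446: satisfied.
The claimed |C| lies below the Hamming bound.
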